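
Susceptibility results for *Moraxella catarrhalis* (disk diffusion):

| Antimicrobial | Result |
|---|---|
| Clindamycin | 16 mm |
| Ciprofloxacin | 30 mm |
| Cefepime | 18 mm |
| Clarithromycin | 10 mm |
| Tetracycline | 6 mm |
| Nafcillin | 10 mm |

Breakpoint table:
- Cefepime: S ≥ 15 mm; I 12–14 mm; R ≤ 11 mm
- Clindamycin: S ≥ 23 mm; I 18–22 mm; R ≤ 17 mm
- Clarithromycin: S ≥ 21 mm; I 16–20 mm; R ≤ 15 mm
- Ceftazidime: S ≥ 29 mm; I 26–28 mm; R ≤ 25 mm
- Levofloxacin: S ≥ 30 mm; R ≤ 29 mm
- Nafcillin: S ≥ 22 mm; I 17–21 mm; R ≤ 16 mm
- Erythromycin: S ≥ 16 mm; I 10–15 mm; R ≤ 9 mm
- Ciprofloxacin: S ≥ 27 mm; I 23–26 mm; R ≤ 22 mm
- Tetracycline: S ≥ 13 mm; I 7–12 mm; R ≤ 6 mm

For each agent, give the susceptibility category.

Clindamycin (16 mm) ≤ 17 mm — R
Ciprofloxacin (30 mm) ≥ 27 mm — Susceptible
Cefepime 18 mm: ≥ 15 mm ⇒ Susceptible
Clarithromycin 10 mm: ≤ 15 mm — Resistant
Tetracycline (6 mm) ≤ 6 mm ⇒ resistant
Nafcillin 10 mm: ≤ 16 mm ⇒ resistant

R, S, S, R, R, R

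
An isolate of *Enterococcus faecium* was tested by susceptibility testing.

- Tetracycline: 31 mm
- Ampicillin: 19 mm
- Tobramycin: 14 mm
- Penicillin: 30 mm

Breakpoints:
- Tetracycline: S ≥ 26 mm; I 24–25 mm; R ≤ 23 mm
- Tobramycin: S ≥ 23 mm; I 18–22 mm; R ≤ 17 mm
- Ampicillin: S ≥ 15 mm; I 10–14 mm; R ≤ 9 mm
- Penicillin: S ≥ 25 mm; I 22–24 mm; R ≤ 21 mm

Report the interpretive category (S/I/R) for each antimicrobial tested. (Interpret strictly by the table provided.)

Tetracycline: 31 mm is ≥ 26 mm ⇒ susceptible
Ampicillin 19 mm: ≥ 15 mm — Susceptible
Tobramycin (14 mm) ≤ 17 mm ⇒ resistant
Penicillin: 30 mm is ≥ 25 mm ⇒ S

S, S, R, S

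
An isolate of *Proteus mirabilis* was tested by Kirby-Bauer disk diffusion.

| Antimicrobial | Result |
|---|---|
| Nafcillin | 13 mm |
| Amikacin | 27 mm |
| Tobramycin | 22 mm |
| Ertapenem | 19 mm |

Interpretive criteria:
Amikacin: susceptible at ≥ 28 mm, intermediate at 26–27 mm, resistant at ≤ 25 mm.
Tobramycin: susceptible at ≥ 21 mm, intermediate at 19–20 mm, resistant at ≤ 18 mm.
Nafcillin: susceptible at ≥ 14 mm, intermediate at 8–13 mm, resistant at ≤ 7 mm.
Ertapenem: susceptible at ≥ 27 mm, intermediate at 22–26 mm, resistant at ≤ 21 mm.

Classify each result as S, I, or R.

Nafcillin: 13 mm is in 8–13 mm ⇒ Intermediate
Amikacin 27 mm: in 26–27 mm — Intermediate
Tobramycin: 22 mm is ≥ 21 mm → S
Ertapenem (19 mm) ≤ 21 mm ⇒ resistant

I, I, S, R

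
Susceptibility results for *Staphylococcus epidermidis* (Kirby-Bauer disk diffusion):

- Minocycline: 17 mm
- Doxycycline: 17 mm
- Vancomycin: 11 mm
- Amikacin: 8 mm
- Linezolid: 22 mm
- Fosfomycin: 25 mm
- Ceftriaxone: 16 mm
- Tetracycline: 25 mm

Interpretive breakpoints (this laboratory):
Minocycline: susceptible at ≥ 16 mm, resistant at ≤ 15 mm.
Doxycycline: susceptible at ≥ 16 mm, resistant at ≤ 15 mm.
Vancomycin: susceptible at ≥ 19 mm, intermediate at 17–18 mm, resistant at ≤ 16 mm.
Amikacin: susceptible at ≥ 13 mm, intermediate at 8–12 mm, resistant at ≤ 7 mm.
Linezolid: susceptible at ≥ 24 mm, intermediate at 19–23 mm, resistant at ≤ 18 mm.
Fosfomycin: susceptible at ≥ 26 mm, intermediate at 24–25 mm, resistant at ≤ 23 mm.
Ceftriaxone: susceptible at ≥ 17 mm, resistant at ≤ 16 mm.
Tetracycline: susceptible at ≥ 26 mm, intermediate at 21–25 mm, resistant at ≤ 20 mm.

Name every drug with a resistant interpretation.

vancomycin, ceftriaxone

Minocycline: 17 mm is ≥ 16 mm → susceptible
Doxycycline (17 mm) ≥ 16 mm ⇒ S
Vancomycin 11 mm: ≤ 16 mm — resistant
Amikacin: 8 mm is in 8–12 mm → I
Linezolid (22 mm) in 19–23 mm → I
Fosfomycin (25 mm) in 24–25 mm ⇒ intermediate
Ceftriaxone: 16 mm is ≤ 16 mm — resistant
Tetracycline: 25 mm is in 21–25 mm ⇒ Intermediate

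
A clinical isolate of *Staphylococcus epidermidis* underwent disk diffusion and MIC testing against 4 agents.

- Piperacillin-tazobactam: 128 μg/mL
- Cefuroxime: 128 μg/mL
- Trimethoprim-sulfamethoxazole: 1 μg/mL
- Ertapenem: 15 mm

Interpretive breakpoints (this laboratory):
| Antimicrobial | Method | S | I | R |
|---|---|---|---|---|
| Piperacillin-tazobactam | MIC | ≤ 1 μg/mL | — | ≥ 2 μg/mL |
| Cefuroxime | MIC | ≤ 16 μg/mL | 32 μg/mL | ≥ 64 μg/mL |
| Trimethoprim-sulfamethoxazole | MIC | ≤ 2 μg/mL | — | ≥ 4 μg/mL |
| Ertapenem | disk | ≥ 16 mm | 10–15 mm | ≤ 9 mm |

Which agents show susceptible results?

trimethoprim-sulfamethoxazole

Piperacillin-tazobactam (128 μg/mL) ≥ 2 μg/mL → resistant
Cefuroxime (128 μg/mL) ≥ 64 μg/mL — Resistant
Trimethoprim-sulfamethoxazole (1 μg/mL) ≤ 2 μg/mL — S
Ertapenem (15 mm) in 10–15 mm — intermediate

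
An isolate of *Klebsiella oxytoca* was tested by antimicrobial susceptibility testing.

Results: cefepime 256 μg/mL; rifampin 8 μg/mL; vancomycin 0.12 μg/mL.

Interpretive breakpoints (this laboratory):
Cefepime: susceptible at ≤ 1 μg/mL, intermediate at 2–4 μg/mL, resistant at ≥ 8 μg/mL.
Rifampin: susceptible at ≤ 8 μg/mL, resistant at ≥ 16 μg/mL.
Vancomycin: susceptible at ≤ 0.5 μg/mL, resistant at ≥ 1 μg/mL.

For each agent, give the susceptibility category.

R, S, S

Cefepime 256 μg/mL: ≥ 8 μg/mL — Resistant
Rifampin: 8 μg/mL is ≤ 8 μg/mL ⇒ susceptible
Vancomycin (0.12 μg/mL) ≤ 0.5 μg/mL ⇒ susceptible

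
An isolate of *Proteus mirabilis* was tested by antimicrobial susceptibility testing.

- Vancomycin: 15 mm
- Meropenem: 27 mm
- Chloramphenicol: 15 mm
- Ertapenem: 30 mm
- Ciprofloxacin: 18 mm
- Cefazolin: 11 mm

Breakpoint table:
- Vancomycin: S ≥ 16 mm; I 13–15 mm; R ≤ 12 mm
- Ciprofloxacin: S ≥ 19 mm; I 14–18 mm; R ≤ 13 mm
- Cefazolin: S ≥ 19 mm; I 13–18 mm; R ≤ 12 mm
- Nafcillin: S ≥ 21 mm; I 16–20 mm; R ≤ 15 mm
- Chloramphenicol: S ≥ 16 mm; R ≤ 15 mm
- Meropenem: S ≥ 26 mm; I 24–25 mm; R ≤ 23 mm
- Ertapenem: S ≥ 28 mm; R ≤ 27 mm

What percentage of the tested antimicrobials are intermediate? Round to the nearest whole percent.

Vancomycin: 15 mm is in 13–15 mm — Intermediate
Meropenem 27 mm: ≥ 26 mm — Susceptible
Chloramphenicol (15 mm) ≤ 15 mm → Resistant
Ertapenem: 30 mm is ≥ 28 mm — S
Ciprofloxacin: 18 mm is in 14–18 mm ⇒ I
Cefazolin: 11 mm is ≤ 12 mm — R
Intermediate: 2/6

33%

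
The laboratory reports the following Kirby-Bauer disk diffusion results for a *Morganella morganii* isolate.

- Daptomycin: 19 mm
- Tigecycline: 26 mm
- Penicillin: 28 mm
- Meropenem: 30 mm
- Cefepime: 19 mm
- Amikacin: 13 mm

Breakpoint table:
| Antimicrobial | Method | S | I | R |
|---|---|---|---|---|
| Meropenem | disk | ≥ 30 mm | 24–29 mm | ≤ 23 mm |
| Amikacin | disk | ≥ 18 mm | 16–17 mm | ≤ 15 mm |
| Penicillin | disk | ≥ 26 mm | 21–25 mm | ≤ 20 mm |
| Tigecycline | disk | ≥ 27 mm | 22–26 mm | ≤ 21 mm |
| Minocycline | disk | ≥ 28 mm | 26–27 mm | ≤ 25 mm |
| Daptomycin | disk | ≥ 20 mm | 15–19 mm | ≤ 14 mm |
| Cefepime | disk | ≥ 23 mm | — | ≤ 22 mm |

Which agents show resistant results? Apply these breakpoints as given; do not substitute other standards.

cefepime, amikacin

Daptomycin (19 mm) in 15–19 mm → intermediate
Tigecycline (26 mm) in 22–26 mm ⇒ I
Penicillin (28 mm) ≥ 26 mm → susceptible
Meropenem: 30 mm is ≥ 30 mm → Susceptible
Cefepime (19 mm) ≤ 22 mm → R
Amikacin (13 mm) ≤ 15 mm ⇒ R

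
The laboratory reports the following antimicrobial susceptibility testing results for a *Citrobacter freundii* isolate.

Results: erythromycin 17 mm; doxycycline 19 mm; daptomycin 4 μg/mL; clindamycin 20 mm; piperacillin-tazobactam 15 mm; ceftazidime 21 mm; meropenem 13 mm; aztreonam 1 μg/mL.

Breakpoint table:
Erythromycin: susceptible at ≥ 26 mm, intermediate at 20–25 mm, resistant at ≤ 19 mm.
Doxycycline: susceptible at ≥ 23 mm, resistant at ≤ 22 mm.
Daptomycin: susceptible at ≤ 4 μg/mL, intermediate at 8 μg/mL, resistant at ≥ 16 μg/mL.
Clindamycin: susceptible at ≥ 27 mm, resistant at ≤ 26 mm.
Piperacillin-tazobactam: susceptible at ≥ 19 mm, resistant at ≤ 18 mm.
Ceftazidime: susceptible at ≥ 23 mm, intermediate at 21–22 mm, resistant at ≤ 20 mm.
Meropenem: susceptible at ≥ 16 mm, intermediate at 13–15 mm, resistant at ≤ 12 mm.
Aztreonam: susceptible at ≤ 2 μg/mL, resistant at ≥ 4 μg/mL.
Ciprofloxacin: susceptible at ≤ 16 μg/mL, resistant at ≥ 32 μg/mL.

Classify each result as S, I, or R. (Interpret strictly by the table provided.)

R, R, S, R, R, I, I, S

Erythromycin 17 mm: ≤ 19 mm → resistant
Doxycycline 19 mm: ≤ 22 mm → resistant
Daptomycin: 4 μg/mL is ≤ 4 μg/mL — Susceptible
Clindamycin: 20 mm is ≤ 26 mm — R
Piperacillin-tazobactam: 15 mm is ≤ 18 mm ⇒ Resistant
Ceftazidime: 21 mm is in 21–22 mm → Intermediate
Meropenem 13 mm: in 13–15 mm ⇒ I
Aztreonam 1 μg/mL: ≤ 2 μg/mL — S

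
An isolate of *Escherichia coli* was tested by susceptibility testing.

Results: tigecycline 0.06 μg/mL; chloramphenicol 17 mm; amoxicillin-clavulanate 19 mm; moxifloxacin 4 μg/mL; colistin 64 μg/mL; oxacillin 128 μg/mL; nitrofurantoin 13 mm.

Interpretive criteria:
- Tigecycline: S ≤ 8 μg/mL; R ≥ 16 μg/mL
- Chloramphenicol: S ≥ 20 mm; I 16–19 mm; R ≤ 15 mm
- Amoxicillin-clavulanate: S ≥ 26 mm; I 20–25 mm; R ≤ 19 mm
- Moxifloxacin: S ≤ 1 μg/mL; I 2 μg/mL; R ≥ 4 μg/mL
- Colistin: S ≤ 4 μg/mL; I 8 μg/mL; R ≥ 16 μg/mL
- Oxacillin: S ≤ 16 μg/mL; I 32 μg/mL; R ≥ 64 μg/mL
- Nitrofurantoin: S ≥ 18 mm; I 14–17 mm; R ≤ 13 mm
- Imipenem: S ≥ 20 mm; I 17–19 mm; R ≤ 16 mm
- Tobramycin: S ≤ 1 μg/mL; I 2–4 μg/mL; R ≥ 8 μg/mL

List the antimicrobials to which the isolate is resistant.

Tigecycline: 0.06 μg/mL is ≤ 8 μg/mL ⇒ susceptible
Chloramphenicol 17 mm: in 16–19 mm — intermediate
Amoxicillin-clavulanate 19 mm: ≤ 19 mm ⇒ resistant
Moxifloxacin (4 μg/mL) ≥ 4 μg/mL ⇒ R
Colistin 64 μg/mL: ≥ 16 μg/mL → resistant
Oxacillin (128 μg/mL) ≥ 64 μg/mL — Resistant
Nitrofurantoin 13 mm: ≤ 13 mm ⇒ R

amoxicillin-clavulanate, moxifloxacin, colistin, oxacillin, nitrofurantoin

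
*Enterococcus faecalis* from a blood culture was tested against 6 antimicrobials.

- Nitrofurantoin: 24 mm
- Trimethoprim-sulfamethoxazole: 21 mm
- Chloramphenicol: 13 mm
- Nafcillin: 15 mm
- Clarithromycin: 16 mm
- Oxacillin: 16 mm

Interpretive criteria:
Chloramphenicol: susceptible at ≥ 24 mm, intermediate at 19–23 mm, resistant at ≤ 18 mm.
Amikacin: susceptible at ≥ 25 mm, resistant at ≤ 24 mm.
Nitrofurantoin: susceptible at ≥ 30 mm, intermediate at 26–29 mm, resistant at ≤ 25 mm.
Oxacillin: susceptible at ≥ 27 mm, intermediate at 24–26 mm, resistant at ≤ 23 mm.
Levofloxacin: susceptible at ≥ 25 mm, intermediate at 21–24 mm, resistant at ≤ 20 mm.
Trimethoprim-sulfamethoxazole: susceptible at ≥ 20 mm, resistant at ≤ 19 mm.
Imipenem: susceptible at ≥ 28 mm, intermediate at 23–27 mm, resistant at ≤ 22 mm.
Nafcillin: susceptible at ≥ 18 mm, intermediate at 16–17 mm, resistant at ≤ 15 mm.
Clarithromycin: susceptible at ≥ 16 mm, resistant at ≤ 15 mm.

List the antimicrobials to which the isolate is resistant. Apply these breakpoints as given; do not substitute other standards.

nitrofurantoin, chloramphenicol, nafcillin, oxacillin

Nitrofurantoin: 24 mm is ≤ 25 mm — Resistant
Trimethoprim-sulfamethoxazole: 21 mm is ≥ 20 mm ⇒ susceptible
Chloramphenicol 13 mm: ≤ 18 mm → resistant
Nafcillin: 15 mm is ≤ 15 mm ⇒ resistant
Clarithromycin: 16 mm is ≥ 16 mm ⇒ susceptible
Oxacillin: 16 mm is ≤ 23 mm — R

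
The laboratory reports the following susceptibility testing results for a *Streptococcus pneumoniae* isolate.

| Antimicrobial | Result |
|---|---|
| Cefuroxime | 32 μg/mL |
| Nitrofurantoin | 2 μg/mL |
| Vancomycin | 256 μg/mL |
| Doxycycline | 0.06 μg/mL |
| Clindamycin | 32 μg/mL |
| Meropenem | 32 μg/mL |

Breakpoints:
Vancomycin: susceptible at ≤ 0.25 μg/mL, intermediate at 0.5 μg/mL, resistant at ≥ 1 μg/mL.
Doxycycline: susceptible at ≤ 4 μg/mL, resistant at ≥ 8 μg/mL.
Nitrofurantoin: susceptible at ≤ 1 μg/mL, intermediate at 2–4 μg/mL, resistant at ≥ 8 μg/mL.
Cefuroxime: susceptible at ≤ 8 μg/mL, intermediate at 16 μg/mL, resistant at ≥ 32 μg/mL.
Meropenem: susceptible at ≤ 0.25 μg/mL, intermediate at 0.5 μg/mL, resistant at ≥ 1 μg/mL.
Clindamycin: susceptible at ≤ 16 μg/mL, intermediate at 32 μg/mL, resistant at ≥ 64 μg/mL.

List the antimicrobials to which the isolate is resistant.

Cefuroxime: 32 μg/mL is ≥ 32 μg/mL → R
Nitrofurantoin (2 μg/mL) in 2–4 μg/mL — intermediate
Vancomycin 256 μg/mL: ≥ 1 μg/mL — R
Doxycycline (0.06 μg/mL) ≤ 4 μg/mL ⇒ Susceptible
Clindamycin 32 μg/mL: = 32 μg/mL → I
Meropenem: 32 μg/mL is ≥ 1 μg/mL — resistant

cefuroxime, vancomycin, meropenem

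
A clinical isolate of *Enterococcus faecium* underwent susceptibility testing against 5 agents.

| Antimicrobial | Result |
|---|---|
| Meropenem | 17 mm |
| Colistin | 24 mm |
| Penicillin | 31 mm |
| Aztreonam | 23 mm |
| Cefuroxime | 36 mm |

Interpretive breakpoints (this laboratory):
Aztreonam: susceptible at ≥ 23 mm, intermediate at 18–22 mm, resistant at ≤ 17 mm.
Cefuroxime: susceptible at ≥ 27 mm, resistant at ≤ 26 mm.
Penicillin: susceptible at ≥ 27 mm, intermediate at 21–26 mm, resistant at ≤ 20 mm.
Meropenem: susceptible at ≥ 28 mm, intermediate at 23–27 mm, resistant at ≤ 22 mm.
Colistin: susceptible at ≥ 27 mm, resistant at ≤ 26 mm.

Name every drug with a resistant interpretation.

Meropenem 17 mm: ≤ 22 mm ⇒ resistant
Colistin: 24 mm is ≤ 26 mm → Resistant
Penicillin 31 mm: ≥ 27 mm — susceptible
Aztreonam 23 mm: ≥ 23 mm — susceptible
Cefuroxime (36 mm) ≥ 27 mm — susceptible

meropenem, colistin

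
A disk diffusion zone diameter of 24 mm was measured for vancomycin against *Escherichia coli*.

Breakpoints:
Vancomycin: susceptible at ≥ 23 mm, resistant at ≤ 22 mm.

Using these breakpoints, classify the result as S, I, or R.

Vancomycin (24 mm) ≥ 23 mm → S

Susceptible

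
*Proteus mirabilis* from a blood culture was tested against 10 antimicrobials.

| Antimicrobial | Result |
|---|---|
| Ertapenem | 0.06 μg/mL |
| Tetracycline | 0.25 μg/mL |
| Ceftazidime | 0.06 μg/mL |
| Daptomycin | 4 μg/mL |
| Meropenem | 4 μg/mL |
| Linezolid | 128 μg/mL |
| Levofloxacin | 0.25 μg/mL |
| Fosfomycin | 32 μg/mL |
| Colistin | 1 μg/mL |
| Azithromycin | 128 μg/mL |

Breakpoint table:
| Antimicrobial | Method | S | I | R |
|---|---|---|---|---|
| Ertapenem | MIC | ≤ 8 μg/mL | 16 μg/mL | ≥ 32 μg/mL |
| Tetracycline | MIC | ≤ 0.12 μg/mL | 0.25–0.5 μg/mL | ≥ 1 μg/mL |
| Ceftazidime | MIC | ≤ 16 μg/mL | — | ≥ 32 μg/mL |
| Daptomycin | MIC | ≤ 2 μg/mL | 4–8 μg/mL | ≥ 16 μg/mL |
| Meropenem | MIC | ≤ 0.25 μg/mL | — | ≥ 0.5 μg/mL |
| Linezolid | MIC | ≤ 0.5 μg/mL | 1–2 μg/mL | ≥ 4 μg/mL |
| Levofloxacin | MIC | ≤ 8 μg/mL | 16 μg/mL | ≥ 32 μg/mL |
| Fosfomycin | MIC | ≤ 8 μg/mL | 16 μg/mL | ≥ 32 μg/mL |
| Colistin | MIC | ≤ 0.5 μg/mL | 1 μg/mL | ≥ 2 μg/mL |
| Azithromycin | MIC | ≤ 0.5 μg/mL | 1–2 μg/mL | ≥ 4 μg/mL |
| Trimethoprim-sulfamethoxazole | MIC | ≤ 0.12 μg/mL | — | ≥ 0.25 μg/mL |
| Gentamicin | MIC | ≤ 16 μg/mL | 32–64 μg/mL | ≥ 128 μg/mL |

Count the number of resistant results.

4

Ertapenem (0.06 μg/mL) ≤ 8 μg/mL ⇒ S
Tetracycline: 0.25 μg/mL is in 0.25–0.5 μg/mL — I
Ceftazidime: 0.06 μg/mL is ≤ 16 μg/mL — S
Daptomycin: 4 μg/mL is in 4–8 μg/mL ⇒ intermediate
Meropenem: 4 μg/mL is ≥ 0.5 μg/mL ⇒ Resistant
Linezolid 128 μg/mL: ≥ 4 μg/mL — Resistant
Levofloxacin: 0.25 μg/mL is ≤ 8 μg/mL → S
Fosfomycin: 32 μg/mL is ≥ 32 μg/mL — R
Colistin 1 μg/mL: = 1 μg/mL ⇒ intermediate
Azithromycin 128 μg/mL: ≥ 4 μg/mL → R
Resistant: 4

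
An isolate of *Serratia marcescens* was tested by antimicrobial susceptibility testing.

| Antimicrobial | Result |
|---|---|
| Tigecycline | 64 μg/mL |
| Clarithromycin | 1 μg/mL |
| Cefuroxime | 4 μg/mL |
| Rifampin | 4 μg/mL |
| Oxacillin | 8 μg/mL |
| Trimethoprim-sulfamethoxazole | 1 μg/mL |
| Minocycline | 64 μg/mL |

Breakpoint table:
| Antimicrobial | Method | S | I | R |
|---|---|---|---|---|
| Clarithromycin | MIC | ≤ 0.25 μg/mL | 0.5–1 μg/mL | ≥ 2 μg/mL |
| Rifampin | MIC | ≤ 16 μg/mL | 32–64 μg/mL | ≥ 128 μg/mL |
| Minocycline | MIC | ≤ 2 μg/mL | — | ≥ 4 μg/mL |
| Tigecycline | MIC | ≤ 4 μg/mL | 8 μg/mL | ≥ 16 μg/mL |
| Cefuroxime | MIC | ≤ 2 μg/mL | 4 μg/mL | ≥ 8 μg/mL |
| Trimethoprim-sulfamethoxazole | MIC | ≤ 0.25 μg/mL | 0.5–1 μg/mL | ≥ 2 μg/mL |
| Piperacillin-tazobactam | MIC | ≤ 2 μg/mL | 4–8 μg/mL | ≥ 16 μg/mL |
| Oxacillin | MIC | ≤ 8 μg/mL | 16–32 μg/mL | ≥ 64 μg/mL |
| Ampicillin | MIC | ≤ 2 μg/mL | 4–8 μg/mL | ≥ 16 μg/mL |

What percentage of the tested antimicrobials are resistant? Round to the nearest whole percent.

29%

Tigecycline 64 μg/mL: ≥ 16 μg/mL — R
Clarithromycin 1 μg/mL: in 0.5–1 μg/mL → intermediate
Cefuroxime (4 μg/mL) = 4 μg/mL ⇒ Intermediate
Rifampin: 4 μg/mL is ≤ 16 μg/mL — susceptible
Oxacillin: 8 μg/mL is ≤ 8 μg/mL — susceptible
Trimethoprim-sulfamethoxazole (1 μg/mL) in 0.5–1 μg/mL ⇒ intermediate
Minocycline: 64 μg/mL is ≥ 4 μg/mL — resistant
Resistant: 2/7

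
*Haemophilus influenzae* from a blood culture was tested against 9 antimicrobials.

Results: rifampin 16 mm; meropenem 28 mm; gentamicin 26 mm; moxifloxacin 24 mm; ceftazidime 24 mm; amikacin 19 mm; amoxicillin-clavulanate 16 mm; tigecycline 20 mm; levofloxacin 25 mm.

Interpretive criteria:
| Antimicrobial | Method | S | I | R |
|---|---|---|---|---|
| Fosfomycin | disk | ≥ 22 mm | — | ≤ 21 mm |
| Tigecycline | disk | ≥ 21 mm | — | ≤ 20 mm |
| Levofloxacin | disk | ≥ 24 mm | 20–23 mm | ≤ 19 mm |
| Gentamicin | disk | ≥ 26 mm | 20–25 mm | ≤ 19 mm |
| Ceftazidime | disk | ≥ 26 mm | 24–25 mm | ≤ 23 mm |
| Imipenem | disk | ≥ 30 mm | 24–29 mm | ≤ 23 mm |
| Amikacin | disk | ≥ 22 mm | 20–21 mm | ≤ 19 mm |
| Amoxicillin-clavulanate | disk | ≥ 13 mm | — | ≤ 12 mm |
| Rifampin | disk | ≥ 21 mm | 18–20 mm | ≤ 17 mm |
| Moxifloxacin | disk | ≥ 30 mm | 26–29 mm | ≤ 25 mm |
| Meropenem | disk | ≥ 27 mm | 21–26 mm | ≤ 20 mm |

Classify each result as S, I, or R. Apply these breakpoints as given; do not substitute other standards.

Rifampin (16 mm) ≤ 17 mm ⇒ resistant
Meropenem (28 mm) ≥ 27 mm — Susceptible
Gentamicin (26 mm) ≥ 26 mm → Susceptible
Moxifloxacin: 24 mm is ≤ 25 mm — resistant
Ceftazidime: 24 mm is in 24–25 mm → Intermediate
Amikacin (19 mm) ≤ 19 mm ⇒ resistant
Amoxicillin-clavulanate 16 mm: ≥ 13 mm ⇒ S
Tigecycline 20 mm: ≤ 20 mm → resistant
Levofloxacin: 25 mm is ≥ 24 mm ⇒ susceptible

R, S, S, R, I, R, S, R, S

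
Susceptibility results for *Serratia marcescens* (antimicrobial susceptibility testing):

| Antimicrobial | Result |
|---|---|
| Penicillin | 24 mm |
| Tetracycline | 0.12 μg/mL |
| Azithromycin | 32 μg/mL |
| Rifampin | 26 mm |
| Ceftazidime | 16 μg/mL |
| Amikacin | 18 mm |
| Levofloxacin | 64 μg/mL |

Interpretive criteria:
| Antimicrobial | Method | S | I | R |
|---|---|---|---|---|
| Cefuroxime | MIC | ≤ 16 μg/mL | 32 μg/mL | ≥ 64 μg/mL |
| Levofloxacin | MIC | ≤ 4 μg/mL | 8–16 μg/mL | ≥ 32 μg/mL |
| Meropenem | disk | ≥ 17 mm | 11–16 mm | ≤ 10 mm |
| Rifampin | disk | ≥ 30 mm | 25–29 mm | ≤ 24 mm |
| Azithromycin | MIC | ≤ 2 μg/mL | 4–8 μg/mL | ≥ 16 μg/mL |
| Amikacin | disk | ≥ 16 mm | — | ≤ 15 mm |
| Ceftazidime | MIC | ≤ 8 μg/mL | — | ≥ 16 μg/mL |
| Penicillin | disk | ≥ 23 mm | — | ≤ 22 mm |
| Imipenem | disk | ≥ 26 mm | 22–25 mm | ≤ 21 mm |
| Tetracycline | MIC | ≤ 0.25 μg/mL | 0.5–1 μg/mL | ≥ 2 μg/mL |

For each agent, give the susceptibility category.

S, S, R, I, R, S, R

Penicillin (24 mm) ≥ 23 mm → susceptible
Tetracycline (0.12 μg/mL) ≤ 0.25 μg/mL — susceptible
Azithromycin (32 μg/mL) ≥ 16 μg/mL — R
Rifampin (26 mm) in 25–29 mm ⇒ I
Ceftazidime 16 μg/mL: ≥ 16 μg/mL → resistant
Amikacin: 18 mm is ≥ 16 mm → S
Levofloxacin: 64 μg/mL is ≥ 32 μg/mL — resistant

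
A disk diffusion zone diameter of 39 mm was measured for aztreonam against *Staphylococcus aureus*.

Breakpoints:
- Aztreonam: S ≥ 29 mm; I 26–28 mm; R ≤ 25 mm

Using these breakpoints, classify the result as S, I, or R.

Aztreonam 39 mm: ≥ 29 mm — susceptible

Susceptible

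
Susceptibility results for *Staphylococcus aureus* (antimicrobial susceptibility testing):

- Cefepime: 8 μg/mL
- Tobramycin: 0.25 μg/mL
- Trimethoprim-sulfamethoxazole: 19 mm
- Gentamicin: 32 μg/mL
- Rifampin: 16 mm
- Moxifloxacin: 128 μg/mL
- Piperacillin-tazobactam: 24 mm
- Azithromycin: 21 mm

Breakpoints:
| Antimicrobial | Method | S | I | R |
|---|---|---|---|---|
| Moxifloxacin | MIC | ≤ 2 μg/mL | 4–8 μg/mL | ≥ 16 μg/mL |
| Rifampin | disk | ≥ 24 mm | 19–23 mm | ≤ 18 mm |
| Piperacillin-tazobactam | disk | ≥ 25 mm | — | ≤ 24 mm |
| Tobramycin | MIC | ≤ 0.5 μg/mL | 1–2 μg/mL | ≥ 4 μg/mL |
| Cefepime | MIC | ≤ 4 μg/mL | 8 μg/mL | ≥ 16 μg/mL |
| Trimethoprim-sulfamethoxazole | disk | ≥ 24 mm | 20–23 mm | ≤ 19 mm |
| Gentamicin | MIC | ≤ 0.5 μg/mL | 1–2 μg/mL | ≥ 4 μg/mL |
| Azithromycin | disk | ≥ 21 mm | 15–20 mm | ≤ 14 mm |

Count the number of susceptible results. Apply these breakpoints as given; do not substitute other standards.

Cefepime (8 μg/mL) = 8 μg/mL ⇒ Intermediate
Tobramycin: 0.25 μg/mL is ≤ 0.5 μg/mL ⇒ susceptible
Trimethoprim-sulfamethoxazole (19 mm) ≤ 19 mm ⇒ R
Gentamicin: 32 μg/mL is ≥ 4 μg/mL ⇒ Resistant
Rifampin: 16 mm is ≤ 18 mm — R
Moxifloxacin (128 μg/mL) ≥ 16 μg/mL → resistant
Piperacillin-tazobactam 24 mm: ≤ 24 mm ⇒ Resistant
Azithromycin (21 mm) ≥ 21 mm ⇒ susceptible
Susceptible: 2

2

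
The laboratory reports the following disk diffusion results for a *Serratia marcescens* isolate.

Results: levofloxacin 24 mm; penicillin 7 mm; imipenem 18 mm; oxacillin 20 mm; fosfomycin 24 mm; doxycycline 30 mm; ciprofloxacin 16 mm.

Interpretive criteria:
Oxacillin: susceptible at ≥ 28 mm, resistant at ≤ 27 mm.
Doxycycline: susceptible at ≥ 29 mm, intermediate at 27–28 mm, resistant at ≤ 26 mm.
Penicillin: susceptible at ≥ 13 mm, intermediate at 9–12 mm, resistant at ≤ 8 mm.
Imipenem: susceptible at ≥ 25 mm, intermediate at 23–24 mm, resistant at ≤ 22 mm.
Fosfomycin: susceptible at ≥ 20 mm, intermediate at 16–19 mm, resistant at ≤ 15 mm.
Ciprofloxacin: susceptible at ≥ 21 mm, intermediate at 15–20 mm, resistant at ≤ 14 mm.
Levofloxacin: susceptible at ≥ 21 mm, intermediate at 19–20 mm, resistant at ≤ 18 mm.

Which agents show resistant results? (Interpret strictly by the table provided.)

penicillin, imipenem, oxacillin

Levofloxacin 24 mm: ≥ 21 mm ⇒ susceptible
Penicillin (7 mm) ≤ 8 mm → R
Imipenem: 18 mm is ≤ 22 mm → R
Oxacillin 20 mm: ≤ 27 mm ⇒ resistant
Fosfomycin 24 mm: ≥ 20 mm → S
Doxycycline 30 mm: ≥ 29 mm — susceptible
Ciprofloxacin: 16 mm is in 15–20 mm → intermediate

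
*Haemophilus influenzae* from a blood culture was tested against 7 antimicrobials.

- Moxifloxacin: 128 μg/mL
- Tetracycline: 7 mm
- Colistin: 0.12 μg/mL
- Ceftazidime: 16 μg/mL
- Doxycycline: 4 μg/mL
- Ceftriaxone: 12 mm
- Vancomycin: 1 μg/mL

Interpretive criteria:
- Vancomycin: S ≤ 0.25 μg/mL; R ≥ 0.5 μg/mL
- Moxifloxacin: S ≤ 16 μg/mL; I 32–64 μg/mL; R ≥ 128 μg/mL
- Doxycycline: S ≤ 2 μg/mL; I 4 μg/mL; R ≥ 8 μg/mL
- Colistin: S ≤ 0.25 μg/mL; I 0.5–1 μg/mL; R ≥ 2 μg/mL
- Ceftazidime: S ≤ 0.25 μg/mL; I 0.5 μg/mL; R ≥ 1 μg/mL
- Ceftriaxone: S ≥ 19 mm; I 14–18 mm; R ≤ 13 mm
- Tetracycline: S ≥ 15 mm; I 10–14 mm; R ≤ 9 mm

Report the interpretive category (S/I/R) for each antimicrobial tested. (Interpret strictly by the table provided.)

R, R, S, R, I, R, R

Moxifloxacin (128 μg/mL) ≥ 128 μg/mL → resistant
Tetracycline 7 mm: ≤ 9 mm — resistant
Colistin: 0.12 μg/mL is ≤ 0.25 μg/mL → Susceptible
Ceftazidime (16 μg/mL) ≥ 1 μg/mL — R
Doxycycline: 4 μg/mL is = 4 μg/mL — intermediate
Ceftriaxone: 12 mm is ≤ 13 mm — R
Vancomycin: 1 μg/mL is ≥ 0.5 μg/mL → resistant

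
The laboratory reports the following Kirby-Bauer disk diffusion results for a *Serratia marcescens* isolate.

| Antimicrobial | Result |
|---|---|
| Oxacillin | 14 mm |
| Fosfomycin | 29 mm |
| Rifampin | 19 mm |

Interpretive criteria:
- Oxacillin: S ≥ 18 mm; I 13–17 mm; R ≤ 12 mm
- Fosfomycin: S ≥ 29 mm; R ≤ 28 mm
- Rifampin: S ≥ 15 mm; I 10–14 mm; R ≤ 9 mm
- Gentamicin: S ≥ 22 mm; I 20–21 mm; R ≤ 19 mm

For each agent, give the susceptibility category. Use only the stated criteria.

I, S, S

Oxacillin (14 mm) in 13–17 mm — Intermediate
Fosfomycin 29 mm: ≥ 29 mm ⇒ susceptible
Rifampin: 19 mm is ≥ 15 mm ⇒ S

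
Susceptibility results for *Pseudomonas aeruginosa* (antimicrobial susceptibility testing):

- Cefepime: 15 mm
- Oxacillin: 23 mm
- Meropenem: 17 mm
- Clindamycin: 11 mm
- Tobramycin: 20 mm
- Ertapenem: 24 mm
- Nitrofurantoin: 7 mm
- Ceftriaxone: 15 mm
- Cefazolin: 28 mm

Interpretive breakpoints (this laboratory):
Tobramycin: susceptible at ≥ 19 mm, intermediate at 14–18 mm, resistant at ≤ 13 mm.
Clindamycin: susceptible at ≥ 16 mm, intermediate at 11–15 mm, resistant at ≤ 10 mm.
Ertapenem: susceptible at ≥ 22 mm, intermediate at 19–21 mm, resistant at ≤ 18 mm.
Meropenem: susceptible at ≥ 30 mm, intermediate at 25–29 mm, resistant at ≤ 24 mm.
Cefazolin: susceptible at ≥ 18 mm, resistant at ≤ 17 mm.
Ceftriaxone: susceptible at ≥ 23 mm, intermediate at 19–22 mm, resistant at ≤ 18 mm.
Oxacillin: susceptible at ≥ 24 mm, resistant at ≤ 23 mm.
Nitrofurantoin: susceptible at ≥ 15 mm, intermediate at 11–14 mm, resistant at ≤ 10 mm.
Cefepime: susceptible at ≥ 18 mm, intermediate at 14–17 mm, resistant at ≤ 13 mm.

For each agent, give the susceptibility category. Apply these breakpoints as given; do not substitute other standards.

I, R, R, I, S, S, R, R, S

Cefepime: 15 mm is in 14–17 mm ⇒ Intermediate
Oxacillin 23 mm: ≤ 23 mm → Resistant
Meropenem 17 mm: ≤ 24 mm — Resistant
Clindamycin 11 mm: in 11–15 mm ⇒ I
Tobramycin (20 mm) ≥ 19 mm — susceptible
Ertapenem (24 mm) ≥ 22 mm → Susceptible
Nitrofurantoin: 7 mm is ≤ 10 mm ⇒ Resistant
Ceftriaxone (15 mm) ≤ 18 mm ⇒ resistant
Cefazolin: 28 mm is ≥ 18 mm ⇒ susceptible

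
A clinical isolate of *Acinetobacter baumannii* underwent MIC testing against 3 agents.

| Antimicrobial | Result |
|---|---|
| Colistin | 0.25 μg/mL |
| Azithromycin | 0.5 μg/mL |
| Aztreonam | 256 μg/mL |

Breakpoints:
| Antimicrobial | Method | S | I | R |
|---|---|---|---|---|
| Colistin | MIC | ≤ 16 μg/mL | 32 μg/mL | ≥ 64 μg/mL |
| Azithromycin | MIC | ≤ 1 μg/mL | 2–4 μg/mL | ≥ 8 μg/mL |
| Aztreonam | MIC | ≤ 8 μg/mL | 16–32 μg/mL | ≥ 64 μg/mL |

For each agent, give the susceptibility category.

Colistin: 0.25 μg/mL is ≤ 16 μg/mL → S
Azithromycin 0.5 μg/mL: ≤ 1 μg/mL → S
Aztreonam 256 μg/mL: ≥ 64 μg/mL ⇒ resistant

S, S, R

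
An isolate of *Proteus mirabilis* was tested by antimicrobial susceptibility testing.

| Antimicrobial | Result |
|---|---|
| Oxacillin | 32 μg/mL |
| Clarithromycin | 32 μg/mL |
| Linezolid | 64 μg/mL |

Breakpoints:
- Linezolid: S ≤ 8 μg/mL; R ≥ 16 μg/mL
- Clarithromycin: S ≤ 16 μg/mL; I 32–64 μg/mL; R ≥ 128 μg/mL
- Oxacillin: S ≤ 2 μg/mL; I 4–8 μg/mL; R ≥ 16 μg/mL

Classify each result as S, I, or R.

R, I, R

Oxacillin 32 μg/mL: ≥ 16 μg/mL → R
Clarithromycin (32 μg/mL) in 32–64 μg/mL ⇒ Intermediate
Linezolid (64 μg/mL) ≥ 16 μg/mL ⇒ resistant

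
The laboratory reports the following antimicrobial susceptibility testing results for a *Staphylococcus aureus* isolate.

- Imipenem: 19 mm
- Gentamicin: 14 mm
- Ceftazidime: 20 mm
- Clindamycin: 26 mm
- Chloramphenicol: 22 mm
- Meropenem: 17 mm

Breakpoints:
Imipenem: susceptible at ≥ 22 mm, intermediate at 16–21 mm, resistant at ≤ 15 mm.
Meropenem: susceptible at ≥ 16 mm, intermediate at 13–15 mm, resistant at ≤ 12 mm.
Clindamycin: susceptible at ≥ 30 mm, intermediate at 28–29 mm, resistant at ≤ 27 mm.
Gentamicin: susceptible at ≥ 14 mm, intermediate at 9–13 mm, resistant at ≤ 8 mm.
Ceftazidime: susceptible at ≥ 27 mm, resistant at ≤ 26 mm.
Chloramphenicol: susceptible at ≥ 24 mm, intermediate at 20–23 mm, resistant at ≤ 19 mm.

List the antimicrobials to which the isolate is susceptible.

Imipenem 19 mm: in 16–21 mm → Intermediate
Gentamicin: 14 mm is ≥ 14 mm — S
Ceftazidime (20 mm) ≤ 26 mm → R
Clindamycin (26 mm) ≤ 27 mm — Resistant
Chloramphenicol 22 mm: in 20–23 mm ⇒ I
Meropenem: 17 mm is ≥ 16 mm — susceptible

gentamicin, meropenem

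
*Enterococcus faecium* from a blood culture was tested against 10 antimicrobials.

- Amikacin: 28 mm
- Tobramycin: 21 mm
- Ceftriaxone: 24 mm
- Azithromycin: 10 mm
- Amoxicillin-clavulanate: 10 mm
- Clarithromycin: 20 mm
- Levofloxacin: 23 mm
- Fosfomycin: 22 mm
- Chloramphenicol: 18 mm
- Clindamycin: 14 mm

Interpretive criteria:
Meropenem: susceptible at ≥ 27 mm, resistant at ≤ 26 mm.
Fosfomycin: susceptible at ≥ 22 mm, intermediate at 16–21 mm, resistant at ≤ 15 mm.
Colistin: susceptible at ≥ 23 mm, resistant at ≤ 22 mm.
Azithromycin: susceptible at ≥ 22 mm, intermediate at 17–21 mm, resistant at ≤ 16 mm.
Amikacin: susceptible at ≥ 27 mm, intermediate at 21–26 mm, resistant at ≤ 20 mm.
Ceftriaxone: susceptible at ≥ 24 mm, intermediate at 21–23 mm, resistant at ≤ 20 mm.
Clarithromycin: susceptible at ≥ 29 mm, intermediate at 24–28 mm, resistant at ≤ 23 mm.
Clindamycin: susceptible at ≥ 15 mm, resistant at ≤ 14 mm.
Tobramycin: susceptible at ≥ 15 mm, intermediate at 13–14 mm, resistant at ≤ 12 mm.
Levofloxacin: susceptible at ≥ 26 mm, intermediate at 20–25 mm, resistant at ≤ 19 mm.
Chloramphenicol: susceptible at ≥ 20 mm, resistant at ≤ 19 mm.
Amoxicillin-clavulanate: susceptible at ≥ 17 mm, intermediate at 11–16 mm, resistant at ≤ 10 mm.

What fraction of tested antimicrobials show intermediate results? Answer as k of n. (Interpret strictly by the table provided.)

Amikacin: 28 mm is ≥ 27 mm — susceptible
Tobramycin: 21 mm is ≥ 15 mm ⇒ susceptible
Ceftriaxone (24 mm) ≥ 24 mm ⇒ Susceptible
Azithromycin 10 mm: ≤ 16 mm — R
Amoxicillin-clavulanate: 10 mm is ≤ 10 mm ⇒ Resistant
Clarithromycin (20 mm) ≤ 23 mm ⇒ Resistant
Levofloxacin 23 mm: in 20–25 mm — Intermediate
Fosfomycin: 22 mm is ≥ 22 mm → S
Chloramphenicol (18 mm) ≤ 19 mm → resistant
Clindamycin 14 mm: ≤ 14 mm ⇒ resistant
Intermediate: 1/10

1 of 10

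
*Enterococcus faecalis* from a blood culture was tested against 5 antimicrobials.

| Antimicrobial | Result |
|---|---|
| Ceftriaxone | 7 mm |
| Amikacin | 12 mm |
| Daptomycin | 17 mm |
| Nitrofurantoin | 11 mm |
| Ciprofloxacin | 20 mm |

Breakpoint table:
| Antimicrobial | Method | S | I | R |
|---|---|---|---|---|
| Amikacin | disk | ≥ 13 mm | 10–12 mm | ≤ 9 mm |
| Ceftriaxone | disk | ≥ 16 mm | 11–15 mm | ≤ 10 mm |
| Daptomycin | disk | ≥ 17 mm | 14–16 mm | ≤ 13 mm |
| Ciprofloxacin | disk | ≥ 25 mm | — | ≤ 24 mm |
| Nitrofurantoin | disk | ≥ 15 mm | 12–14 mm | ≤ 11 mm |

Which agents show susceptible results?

daptomycin

Ceftriaxone: 7 mm is ≤ 10 mm — R
Amikacin: 12 mm is in 10–12 mm — I
Daptomycin 17 mm: ≥ 17 mm — S
Nitrofurantoin (11 mm) ≤ 11 mm → resistant
Ciprofloxacin 20 mm: ≤ 24 mm ⇒ resistant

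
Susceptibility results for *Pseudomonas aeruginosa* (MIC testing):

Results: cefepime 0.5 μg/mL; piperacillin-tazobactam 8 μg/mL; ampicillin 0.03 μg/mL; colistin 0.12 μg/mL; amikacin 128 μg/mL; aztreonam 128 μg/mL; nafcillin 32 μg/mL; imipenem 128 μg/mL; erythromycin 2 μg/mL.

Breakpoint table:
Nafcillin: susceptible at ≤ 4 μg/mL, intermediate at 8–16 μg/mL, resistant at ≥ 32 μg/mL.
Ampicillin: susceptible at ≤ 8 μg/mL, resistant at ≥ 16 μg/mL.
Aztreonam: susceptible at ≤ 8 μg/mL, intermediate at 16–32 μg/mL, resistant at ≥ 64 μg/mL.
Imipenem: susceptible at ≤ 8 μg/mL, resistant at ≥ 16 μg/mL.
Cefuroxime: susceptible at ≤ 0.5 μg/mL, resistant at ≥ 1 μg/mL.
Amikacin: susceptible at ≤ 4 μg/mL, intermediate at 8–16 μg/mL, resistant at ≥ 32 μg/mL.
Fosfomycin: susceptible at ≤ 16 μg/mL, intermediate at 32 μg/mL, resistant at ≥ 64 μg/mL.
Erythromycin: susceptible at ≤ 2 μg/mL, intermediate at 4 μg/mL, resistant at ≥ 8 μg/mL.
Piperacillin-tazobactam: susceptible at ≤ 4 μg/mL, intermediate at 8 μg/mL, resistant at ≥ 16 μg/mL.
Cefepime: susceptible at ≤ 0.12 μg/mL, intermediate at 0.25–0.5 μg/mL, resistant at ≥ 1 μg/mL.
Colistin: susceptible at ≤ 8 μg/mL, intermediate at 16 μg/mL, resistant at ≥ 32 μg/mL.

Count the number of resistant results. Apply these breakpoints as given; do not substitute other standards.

Cefepime 0.5 μg/mL: in 0.25–0.5 μg/mL — intermediate
Piperacillin-tazobactam 8 μg/mL: = 8 μg/mL — intermediate
Ampicillin (0.03 μg/mL) ≤ 8 μg/mL ⇒ susceptible
Colistin (0.12 μg/mL) ≤ 8 μg/mL — Susceptible
Amikacin 128 μg/mL: ≥ 32 μg/mL — Resistant
Aztreonam 128 μg/mL: ≥ 64 μg/mL — resistant
Nafcillin 32 μg/mL: ≥ 32 μg/mL ⇒ resistant
Imipenem 128 μg/mL: ≥ 16 μg/mL ⇒ resistant
Erythromycin (2 μg/mL) ≤ 2 μg/mL → susceptible
Resistant: 4

4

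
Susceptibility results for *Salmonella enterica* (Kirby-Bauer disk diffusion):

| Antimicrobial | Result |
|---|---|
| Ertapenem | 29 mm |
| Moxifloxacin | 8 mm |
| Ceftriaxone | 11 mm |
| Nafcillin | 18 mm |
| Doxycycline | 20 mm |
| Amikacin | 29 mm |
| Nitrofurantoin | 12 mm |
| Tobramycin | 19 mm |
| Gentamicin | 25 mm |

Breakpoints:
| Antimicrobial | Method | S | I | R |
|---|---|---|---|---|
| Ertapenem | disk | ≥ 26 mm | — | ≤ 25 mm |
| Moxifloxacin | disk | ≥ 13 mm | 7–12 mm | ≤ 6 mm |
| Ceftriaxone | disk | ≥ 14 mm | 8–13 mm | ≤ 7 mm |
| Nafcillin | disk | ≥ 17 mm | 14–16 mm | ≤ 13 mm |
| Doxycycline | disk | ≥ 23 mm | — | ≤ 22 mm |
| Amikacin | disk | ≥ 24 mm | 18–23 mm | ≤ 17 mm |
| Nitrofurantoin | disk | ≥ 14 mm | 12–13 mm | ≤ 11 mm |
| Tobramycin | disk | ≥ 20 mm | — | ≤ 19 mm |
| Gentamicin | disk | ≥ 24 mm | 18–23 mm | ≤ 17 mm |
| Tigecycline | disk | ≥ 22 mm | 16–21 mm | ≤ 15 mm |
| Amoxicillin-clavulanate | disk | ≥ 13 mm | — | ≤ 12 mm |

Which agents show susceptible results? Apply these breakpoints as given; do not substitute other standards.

Ertapenem: 29 mm is ≥ 26 mm ⇒ Susceptible
Moxifloxacin 8 mm: in 7–12 mm → I
Ceftriaxone: 11 mm is in 8–13 mm ⇒ Intermediate
Nafcillin: 18 mm is ≥ 17 mm — Susceptible
Doxycycline: 20 mm is ≤ 22 mm → resistant
Amikacin: 29 mm is ≥ 24 mm → Susceptible
Nitrofurantoin (12 mm) in 12–13 mm → intermediate
Tobramycin 19 mm: ≤ 19 mm → R
Gentamicin (25 mm) ≥ 24 mm → susceptible

ertapenem, nafcillin, amikacin, gentamicin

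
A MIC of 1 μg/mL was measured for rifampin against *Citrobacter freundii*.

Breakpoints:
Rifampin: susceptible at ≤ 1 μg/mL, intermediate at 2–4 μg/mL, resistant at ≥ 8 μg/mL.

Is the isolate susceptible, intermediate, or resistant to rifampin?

S

Rifampin 1 μg/mL: ≤ 1 μg/mL → S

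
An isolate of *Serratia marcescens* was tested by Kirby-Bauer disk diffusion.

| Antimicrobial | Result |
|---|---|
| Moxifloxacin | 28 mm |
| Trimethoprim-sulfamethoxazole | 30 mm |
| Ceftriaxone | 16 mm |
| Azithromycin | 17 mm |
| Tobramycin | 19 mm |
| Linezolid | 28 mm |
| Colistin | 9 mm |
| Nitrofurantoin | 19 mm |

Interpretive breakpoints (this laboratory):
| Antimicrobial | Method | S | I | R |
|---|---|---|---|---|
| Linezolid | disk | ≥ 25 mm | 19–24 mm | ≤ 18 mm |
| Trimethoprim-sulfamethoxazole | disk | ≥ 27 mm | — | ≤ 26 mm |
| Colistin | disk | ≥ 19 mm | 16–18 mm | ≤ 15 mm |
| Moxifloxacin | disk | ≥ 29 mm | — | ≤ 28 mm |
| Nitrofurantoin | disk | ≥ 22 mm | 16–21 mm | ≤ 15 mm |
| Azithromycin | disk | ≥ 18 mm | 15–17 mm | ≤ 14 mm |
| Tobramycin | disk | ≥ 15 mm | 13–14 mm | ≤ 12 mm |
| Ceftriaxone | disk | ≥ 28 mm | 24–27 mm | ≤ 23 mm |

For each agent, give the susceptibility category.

R, S, R, I, S, S, R, I

Moxifloxacin (28 mm) ≤ 28 mm ⇒ resistant
Trimethoprim-sulfamethoxazole: 30 mm is ≥ 27 mm — S
Ceftriaxone 16 mm: ≤ 23 mm — resistant
Azithromycin: 17 mm is in 15–17 mm ⇒ intermediate
Tobramycin 19 mm: ≥ 15 mm — S
Linezolid 28 mm: ≥ 25 mm ⇒ susceptible
Colistin 9 mm: ≤ 15 mm — resistant
Nitrofurantoin 19 mm: in 16–21 mm — intermediate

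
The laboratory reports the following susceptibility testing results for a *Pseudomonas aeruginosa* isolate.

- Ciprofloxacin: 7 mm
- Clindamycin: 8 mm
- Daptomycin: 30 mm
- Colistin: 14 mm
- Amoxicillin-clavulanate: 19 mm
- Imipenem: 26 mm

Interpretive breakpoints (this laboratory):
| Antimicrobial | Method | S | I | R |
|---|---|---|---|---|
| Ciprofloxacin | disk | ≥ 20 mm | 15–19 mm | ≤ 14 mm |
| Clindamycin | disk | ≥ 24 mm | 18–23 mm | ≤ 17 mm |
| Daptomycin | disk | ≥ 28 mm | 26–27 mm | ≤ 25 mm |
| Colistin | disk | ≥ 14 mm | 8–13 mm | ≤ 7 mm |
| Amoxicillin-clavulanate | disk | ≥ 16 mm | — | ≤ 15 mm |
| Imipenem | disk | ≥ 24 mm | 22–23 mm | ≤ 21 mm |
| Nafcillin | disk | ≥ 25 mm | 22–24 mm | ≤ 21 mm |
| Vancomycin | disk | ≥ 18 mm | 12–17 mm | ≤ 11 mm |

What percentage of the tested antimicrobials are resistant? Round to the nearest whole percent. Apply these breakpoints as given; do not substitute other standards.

Ciprofloxacin (7 mm) ≤ 14 mm → resistant
Clindamycin (8 mm) ≤ 17 mm — Resistant
Daptomycin 30 mm: ≥ 28 mm — Susceptible
Colistin (14 mm) ≥ 14 mm → susceptible
Amoxicillin-clavulanate: 19 mm is ≥ 16 mm ⇒ susceptible
Imipenem 26 mm: ≥ 24 mm — susceptible
Resistant: 2/6

33%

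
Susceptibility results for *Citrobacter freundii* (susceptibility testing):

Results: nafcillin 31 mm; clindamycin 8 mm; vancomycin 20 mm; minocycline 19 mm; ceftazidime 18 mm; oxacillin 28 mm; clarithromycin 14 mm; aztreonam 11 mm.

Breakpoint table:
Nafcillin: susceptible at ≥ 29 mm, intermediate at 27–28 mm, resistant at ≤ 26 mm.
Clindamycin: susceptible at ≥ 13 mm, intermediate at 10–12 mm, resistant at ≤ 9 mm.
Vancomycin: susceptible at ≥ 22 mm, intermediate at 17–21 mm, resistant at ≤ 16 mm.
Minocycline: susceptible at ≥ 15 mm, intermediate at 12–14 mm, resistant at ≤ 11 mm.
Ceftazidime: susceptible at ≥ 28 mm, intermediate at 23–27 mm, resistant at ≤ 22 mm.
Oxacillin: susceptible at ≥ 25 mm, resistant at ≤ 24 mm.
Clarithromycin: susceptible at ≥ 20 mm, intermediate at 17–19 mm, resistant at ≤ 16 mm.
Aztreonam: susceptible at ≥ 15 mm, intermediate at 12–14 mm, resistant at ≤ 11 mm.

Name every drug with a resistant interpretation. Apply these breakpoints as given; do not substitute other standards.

Nafcillin: 31 mm is ≥ 29 mm → S
Clindamycin 8 mm: ≤ 9 mm → R
Vancomycin: 20 mm is in 17–21 mm ⇒ I
Minocycline (19 mm) ≥ 15 mm → susceptible
Ceftazidime (18 mm) ≤ 22 mm — resistant
Oxacillin 28 mm: ≥ 25 mm ⇒ Susceptible
Clarithromycin (14 mm) ≤ 16 mm → resistant
Aztreonam: 11 mm is ≤ 11 mm → Resistant

clindamycin, ceftazidime, clarithromycin, aztreonam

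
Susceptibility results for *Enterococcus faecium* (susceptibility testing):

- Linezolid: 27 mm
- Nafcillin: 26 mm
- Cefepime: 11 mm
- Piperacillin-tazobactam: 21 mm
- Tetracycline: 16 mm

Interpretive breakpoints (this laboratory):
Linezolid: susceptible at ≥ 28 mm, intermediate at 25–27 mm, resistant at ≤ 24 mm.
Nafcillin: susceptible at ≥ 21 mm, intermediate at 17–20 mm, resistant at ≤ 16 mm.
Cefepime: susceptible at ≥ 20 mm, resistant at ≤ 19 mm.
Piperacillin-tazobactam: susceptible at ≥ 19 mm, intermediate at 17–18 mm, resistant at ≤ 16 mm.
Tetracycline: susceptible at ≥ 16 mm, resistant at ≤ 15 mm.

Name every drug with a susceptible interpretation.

nafcillin, piperacillin-tazobactam, tetracycline

Linezolid: 27 mm is in 25–27 mm — intermediate
Nafcillin (26 mm) ≥ 21 mm ⇒ S
Cefepime 11 mm: ≤ 19 mm — Resistant
Piperacillin-tazobactam: 21 mm is ≥ 19 mm — susceptible
Tetracycline (16 mm) ≥ 16 mm → Susceptible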